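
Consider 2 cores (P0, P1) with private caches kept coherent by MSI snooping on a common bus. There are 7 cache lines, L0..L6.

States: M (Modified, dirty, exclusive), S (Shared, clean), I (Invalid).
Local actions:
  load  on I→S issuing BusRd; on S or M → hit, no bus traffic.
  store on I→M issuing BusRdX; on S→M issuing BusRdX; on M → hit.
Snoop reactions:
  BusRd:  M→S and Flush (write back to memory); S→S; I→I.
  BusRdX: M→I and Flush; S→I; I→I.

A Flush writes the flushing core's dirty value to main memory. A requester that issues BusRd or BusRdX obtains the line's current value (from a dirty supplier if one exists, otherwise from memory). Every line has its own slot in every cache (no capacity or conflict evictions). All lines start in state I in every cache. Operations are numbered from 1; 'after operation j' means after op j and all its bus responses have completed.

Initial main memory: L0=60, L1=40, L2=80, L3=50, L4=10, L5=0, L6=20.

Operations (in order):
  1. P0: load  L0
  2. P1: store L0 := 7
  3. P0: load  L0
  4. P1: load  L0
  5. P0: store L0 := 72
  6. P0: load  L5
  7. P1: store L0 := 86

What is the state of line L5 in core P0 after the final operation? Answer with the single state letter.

step 1: P0: load  L0  ⟶  SI  (L0)  txn=BusRd  M[L0]=60
step 2: P1: store L0 := 7  ⟶  IM  (L0)  txn=BusRdX  M[L0]=60
step 3: P0: load  L0  ⟶  SS  (L0)  txn=BusRd+Flush  M[L0]=7
step 4: P1: load  L0  ⟶  SS  (L0)  txn=∅  M[L0]=7
step 5: P0: store L0 := 72  ⟶  MI  (L0)  txn=BusRdX  M[L0]=7
step 6: P0: load  L5  ⟶  SI  (L5)  txn=BusRd  M[L5]=0
step 7: P1: store L0 := 86  ⟶  IM  (L0)  txn=BusRdX+Flush  M[L0]=72

state = S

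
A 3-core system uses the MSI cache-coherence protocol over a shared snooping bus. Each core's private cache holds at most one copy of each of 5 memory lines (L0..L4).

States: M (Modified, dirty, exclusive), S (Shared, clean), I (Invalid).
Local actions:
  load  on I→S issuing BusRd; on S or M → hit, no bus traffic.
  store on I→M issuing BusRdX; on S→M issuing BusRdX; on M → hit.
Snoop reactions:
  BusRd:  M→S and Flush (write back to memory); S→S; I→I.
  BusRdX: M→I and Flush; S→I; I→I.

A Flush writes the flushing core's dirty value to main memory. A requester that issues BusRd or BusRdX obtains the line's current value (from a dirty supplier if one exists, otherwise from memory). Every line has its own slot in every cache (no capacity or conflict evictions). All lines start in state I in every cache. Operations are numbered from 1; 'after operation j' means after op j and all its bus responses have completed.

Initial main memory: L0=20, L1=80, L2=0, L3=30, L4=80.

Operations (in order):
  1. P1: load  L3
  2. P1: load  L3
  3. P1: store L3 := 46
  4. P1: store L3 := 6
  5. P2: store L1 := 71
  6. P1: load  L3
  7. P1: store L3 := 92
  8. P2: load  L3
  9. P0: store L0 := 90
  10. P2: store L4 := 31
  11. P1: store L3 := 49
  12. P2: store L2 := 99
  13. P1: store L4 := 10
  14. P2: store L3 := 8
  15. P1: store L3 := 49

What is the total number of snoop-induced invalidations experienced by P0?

[1] P1: load  L3 | P0:I, P1:S(30), P2:I | bus: BusRd
[2] P1: load  L3 | P0:I, P1:S(30), P2:I | bus: none
[3] P1: store L3 := 46 | P0:I, P1:M(46), P2:I | bus: BusRdX
[4] P1: store L3 := 6 | P0:I, P1:M(6), P2:I | bus: none
[5] P2: store L1 := 71 | P0:I, P1:I, P2:M(71) | bus: BusRdX
[6] P1: load  L3 | P0:I, P1:M(6), P2:I | bus: none
[7] P1: store L3 := 92 | P0:I, P1:M(92), P2:I | bus: none
[8] P2: load  L3 | P0:I, P1:S(92), P2:S(92) | bus: BusRd,Flush
[9] P0: store L0 := 90 | P0:M(90), P1:I, P2:I | bus: BusRdX
[10] P2: store L4 := 31 | P0:I, P1:I, P2:M(31) | bus: BusRdX
[11] P1: store L3 := 49 | P0:I, P1:M(49), P2:I | bus: BusRdX
[12] P2: store L2 := 99 | P0:I, P1:I, P2:M(99) | bus: BusRdX
[13] P1: store L4 := 10 | P0:I, P1:M(10), P2:I | bus: BusRdX,Flush
[14] P2: store L3 := 8 | P0:I, P1:I, P2:M(8) | bus: BusRdX,Flush
[15] P1: store L3 := 49 | P0:I, P1:M(49), P2:I | bus: BusRdX,Flush

invalidations = 0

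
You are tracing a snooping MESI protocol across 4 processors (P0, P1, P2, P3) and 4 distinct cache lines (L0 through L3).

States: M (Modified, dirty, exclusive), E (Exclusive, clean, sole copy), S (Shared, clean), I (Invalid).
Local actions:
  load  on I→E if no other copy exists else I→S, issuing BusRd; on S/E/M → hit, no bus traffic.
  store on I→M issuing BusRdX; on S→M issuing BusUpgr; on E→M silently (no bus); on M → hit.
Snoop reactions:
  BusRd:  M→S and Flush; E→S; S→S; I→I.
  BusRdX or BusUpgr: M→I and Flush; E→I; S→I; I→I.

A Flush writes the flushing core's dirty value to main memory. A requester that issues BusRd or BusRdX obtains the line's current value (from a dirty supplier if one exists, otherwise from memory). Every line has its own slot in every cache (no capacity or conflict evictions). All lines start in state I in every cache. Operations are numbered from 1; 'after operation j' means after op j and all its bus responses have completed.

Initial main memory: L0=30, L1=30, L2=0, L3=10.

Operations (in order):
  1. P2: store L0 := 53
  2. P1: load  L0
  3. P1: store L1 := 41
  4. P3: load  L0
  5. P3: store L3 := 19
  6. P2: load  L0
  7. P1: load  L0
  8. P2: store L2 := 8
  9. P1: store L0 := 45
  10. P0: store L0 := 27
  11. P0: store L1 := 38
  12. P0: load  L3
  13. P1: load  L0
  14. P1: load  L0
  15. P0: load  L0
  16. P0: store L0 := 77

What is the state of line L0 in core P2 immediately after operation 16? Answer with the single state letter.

[1] P2: store L0 := 53 | P0:I, P1:I, P2:M(53), P3:I | bus: BusRdX
[2] P1: load  L0 | P0:I, P1:S(53), P2:S(53), P3:I | bus: BusRd,Flush
[3] P1: store L1 := 41 | P0:I, P1:M(41), P2:I, P3:I | bus: BusRdX
[4] P3: load  L0 | P0:I, P1:S(53), P2:S(53), P3:S(53) | bus: BusRd
[5] P3: store L3 := 19 | P0:I, P1:I, P2:I, P3:M(19) | bus: BusRdX
[6] P2: load  L0 | P0:I, P1:S(53), P2:S(53), P3:S(53) | bus: none
[7] P1: load  L0 | P0:I, P1:S(53), P2:S(53), P3:S(53) | bus: none
[8] P2: store L2 := 8 | P0:I, P1:I, P2:M(8), P3:I | bus: BusRdX
[9] P1: store L0 := 45 | P0:I, P1:M(45), P2:I, P3:I | bus: BusUpgr
[10] P0: store L0 := 27 | P0:M(27), P1:I, P2:I, P3:I | bus: BusRdX,Flush
[11] P0: store L1 := 38 | P0:M(38), P1:I, P2:I, P3:I | bus: BusRdX,Flush
[12] P0: load  L3 | P0:S(19), P1:I, P2:I, P3:S(19) | bus: BusRd,Flush
[13] P1: load  L0 | P0:S(27), P1:S(27), P2:I, P3:I | bus: BusRd,Flush
[14] P1: load  L0 | P0:S(27), P1:S(27), P2:I, P3:I | bus: none
[15] P0: load  L0 | P0:S(27), P1:S(27), P2:I, P3:I | bus: none
[16] P0: store L0 := 77 | P0:M(77), P1:I, P2:I, P3:I | bus: BusUpgr

state = I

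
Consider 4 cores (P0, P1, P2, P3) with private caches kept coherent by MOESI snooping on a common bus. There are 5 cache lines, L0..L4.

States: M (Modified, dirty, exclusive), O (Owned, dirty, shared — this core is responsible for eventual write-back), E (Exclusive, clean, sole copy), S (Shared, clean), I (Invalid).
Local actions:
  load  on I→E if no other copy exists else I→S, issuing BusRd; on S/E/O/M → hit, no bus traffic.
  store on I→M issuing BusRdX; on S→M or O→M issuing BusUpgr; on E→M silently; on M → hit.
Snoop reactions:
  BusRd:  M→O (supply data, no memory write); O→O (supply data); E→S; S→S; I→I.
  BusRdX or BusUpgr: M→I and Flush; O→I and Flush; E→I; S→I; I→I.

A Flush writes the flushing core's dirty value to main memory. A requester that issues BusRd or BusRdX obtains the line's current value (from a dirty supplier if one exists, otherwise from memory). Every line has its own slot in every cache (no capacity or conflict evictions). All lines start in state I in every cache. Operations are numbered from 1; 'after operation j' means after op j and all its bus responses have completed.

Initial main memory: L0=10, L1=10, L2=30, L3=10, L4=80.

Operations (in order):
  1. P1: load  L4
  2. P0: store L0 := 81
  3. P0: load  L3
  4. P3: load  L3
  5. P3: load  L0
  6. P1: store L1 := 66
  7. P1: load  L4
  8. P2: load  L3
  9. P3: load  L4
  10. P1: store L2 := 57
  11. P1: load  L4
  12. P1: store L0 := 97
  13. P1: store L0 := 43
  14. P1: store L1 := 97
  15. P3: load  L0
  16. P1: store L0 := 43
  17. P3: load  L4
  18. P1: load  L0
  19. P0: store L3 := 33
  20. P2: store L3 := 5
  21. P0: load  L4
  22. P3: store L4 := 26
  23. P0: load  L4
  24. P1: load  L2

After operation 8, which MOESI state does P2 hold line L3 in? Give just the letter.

[1] P1: load  L4 | P0:I, P1:E(80), P2:I, P3:I | bus: BusRd
[2] P0: store L0 := 81 | P0:M(81), P1:I, P2:I, P3:I | bus: BusRdX
[3] P0: load  L3 | P0:E(10), P1:I, P2:I, P3:I | bus: BusRd
[4] P3: load  L3 | P0:S(10), P1:I, P2:I, P3:S(10) | bus: BusRd
[5] P3: load  L0 | P0:O(81), P1:I, P2:I, P3:S(81) | bus: BusRd
[6] P1: store L1 := 66 | P0:I, P1:M(66), P2:I, P3:I | bus: BusRdX
[7] P1: load  L4 | P0:I, P1:E(80), P2:I, P3:I | bus: none
[8] P2: load  L3 | P0:S(10), P1:I, P2:S(10), P3:S(10) | bus: BusRd
[9] P3: load  L4 | P0:I, P1:S(80), P2:I, P3:S(80) | bus: BusRd
[10] P1: store L2 := 57 | P0:I, P1:M(57), P2:I, P3:I | bus: BusRdX
[11] P1: load  L4 | P0:I, P1:S(80), P2:I, P3:S(80) | bus: none
[12] P1: store L0 := 97 | P0:I, P1:M(97), P2:I, P3:I | bus: BusRdX,Flush
[13] P1: store L0 := 43 | P0:I, P1:M(43), P2:I, P3:I | bus: none
[14] P1: store L1 := 97 | P0:I, P1:M(97), P2:I, P3:I | bus: none
[15] P3: load  L0 | P0:I, P1:O(43), P2:I, P3:S(43) | bus: BusRd
[16] P1: store L0 := 43 | P0:I, P1:M(43), P2:I, P3:I | bus: BusUpgr
[17] P3: load  L4 | P0:I, P1:S(80), P2:I, P3:S(80) | bus: none
[18] P1: load  L0 | P0:I, P1:M(43), P2:I, P3:I | bus: none
[19] P0: store L3 := 33 | P0:M(33), P1:I, P2:I, P3:I | bus: BusUpgr
[20] P2: store L3 := 5 | P0:I, P1:I, P2:M(5), P3:I | bus: BusRdX,Flush
[21] P0: load  L4 | P0:S(80), P1:S(80), P2:I, P3:S(80) | bus: BusRd
[22] P3: store L4 := 26 | P0:I, P1:I, P2:I, P3:M(26) | bus: BusUpgr
[23] P0: load  L4 | P0:S(26), P1:I, P2:I, P3:O(26) | bus: BusRd
[24] P1: load  L2 | P0:I, P1:M(57), P2:I, P3:I | bus: none

state = S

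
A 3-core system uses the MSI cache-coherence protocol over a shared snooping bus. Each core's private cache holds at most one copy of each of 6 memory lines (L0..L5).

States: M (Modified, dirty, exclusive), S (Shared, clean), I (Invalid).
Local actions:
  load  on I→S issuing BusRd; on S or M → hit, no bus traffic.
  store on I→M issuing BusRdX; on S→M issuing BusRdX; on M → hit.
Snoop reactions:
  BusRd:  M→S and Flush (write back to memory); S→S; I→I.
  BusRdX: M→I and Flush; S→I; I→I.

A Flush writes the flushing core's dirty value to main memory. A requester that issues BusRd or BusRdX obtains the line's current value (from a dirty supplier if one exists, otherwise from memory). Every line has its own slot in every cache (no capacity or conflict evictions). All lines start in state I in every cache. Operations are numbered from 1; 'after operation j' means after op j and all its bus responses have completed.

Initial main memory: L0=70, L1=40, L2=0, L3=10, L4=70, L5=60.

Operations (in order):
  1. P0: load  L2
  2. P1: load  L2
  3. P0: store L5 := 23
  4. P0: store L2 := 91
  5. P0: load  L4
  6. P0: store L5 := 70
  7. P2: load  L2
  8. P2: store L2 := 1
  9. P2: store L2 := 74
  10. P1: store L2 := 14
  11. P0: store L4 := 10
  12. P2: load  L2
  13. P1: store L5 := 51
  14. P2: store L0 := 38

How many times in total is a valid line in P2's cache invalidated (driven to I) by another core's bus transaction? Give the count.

1. P0: load  L2  bus=[BusRd]  L2: P0=S P1=I P2=I  mem[L2]=0
2. P1: load  L2  bus=[BusRd]  L2: P0=S P1=S P2=I  mem[L2]=0
3. P0: store L5 := 23  bus=[BusRdX]  L5: P0=M P1=I P2=I  mem[L5]=60
4. P0: store L2 := 91  bus=[BusRdX]  L2: P0=M P1=I P2=I  mem[L2]=0
5. P0: load  L4  bus=[BusRd]  L4: P0=S P1=I P2=I  mem[L4]=70
6. P0: store L5 := 70  bus=[-]  L5: P0=M P1=I P2=I  mem[L5]=60
7. P2: load  L2  bus=[BusRd,Flush]  L2: P0=S P1=I P2=S  mem[L2]=91
8. P2: store L2 := 1  bus=[BusRdX]  L2: P0=I P1=I P2=M  mem[L2]=91
9. P2: store L2 := 74  bus=[-]  L2: P0=I P1=I P2=M  mem[L2]=91
10. P1: store L2 := 14  bus=[BusRdX,Flush]  L2: P0=I P1=M P2=I  mem[L2]=74
11. P0: store L4 := 10  bus=[BusRdX]  L4: P0=M P1=I P2=I  mem[L4]=70
12. P2: load  L2  bus=[BusRd,Flush]  L2: P0=I P1=S P2=S  mem[L2]=14
13. P1: store L5 := 51  bus=[BusRdX,Flush]  L5: P0=I P1=M P2=I  mem[L5]=70
14. P2: store L0 := 38  bus=[BusRdX]  L0: P0=I P1=I P2=M  mem[L0]=70

invalidations = 1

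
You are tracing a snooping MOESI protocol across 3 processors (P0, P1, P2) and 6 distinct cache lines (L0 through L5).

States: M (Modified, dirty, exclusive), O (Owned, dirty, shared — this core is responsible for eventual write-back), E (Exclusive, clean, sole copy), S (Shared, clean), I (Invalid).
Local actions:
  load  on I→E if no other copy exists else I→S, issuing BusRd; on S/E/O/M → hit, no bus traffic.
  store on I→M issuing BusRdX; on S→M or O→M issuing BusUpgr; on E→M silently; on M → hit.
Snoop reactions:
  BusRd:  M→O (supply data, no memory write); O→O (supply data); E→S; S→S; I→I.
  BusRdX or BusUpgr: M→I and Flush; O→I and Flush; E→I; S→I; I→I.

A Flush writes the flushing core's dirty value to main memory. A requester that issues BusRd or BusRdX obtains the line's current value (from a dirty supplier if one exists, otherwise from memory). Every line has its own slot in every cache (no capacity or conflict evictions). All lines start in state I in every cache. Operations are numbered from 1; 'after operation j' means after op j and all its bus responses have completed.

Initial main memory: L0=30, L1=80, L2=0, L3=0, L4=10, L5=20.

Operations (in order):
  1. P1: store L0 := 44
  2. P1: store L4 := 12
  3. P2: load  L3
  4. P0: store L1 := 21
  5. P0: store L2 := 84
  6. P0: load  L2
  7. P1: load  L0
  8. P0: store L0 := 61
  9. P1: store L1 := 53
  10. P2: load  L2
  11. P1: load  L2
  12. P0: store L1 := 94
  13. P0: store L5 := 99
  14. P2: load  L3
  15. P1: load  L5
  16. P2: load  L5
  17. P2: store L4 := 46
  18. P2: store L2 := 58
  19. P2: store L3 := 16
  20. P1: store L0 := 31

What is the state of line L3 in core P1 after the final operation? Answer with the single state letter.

  op1 P1: store L0 := 44 → I/M/I on L0; bus BusRdX; mem=30
  op2 P1: store L4 := 12 → I/M/I on L4; bus BusRdX; mem=10
  op3 P2: load  L3 → I/I/E on L3; bus BusRd; mem=0
  op4 P0: store L1 := 21 → M/I/I on L1; bus BusRdX; mem=80
  op5 P0: store L2 := 84 → M/I/I on L2; bus BusRdX; mem=0
  op6 P0: load  L2 → M/I/I on L2; bus (none); mem=0
  op7 P1: load  L0 → I/M/I on L0; bus (none); mem=30
  op8 P0: store L0 := 61 → M/I/I on L0; bus BusRdX Flush; mem=44
  op9 P1: store L1 := 53 → I/M/I on L1; bus BusRdX Flush; mem=21
  op10 P2: load  L2 → O/I/S on L2; bus BusRd; mem=0
  op11 P1: load  L2 → O/S/S on L2; bus BusRd; mem=0
  op12 P0: store L1 := 94 → M/I/I on L1; bus BusRdX Flush; mem=53
  op13 P0: store L5 := 99 → M/I/I on L5; bus BusRdX; mem=20
  op14 P2: load  L3 → I/I/E on L3; bus (none); mem=0
  op15 P1: load  L5 → O/S/I on L5; bus BusRd; mem=20
  op16 P2: load  L5 → O/S/S on L5; bus BusRd; mem=20
  op17 P2: store L4 := 46 → I/I/M on L4; bus BusRdX Flush; mem=12
  op18 P2: store L2 := 58 → I/I/M on L2; bus BusUpgr Flush; mem=84
  op19 P2: store L3 := 16 → I/I/M on L3; bus (none); mem=0
  op20 P1: store L0 := 31 → I/M/I on L0; bus BusRdX Flush; mem=61

state = I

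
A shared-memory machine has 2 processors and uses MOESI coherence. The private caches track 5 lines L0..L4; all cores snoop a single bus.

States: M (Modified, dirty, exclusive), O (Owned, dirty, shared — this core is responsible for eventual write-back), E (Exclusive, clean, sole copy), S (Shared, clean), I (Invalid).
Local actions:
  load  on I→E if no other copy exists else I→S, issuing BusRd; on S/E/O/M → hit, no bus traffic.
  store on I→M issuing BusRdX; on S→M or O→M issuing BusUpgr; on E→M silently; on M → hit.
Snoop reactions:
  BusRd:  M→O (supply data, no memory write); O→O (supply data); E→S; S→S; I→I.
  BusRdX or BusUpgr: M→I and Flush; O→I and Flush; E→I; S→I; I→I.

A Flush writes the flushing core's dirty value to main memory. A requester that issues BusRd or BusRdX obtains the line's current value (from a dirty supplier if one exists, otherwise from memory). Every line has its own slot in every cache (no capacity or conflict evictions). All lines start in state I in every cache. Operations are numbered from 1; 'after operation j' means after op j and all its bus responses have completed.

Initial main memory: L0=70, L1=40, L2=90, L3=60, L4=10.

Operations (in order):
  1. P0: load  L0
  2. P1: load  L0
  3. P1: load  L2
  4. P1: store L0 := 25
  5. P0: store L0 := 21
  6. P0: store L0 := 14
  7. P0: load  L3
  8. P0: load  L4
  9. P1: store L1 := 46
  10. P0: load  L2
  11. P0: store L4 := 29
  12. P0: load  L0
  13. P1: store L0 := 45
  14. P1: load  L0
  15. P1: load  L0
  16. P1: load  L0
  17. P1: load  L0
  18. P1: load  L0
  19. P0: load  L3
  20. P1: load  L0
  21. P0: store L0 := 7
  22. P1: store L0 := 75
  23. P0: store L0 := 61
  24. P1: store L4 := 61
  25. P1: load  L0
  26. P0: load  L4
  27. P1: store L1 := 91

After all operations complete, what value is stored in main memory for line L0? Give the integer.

memory[L0] = 75

1. P0: load  L0  bus=[BusRd]  L0: P0=E P1=I  mem[L0]=70
2. P1: load  L0  bus=[BusRd]  L0: P0=S P1=S  mem[L0]=70
3. P1: load  L2  bus=[BusRd]  L2: P0=I P1=E  mem[L2]=90
4. P1: store L0 := 25  bus=[BusUpgr]  L0: P0=I P1=M  mem[L0]=70
5. P0: store L0 := 21  bus=[BusRdX,Flush]  L0: P0=M P1=I  mem[L0]=25
6. P0: store L0 := 14  bus=[-]  L0: P0=M P1=I  mem[L0]=25
7. P0: load  L3  bus=[BusRd]  L3: P0=E P1=I  mem[L3]=60
8. P0: load  L4  bus=[BusRd]  L4: P0=E P1=I  mem[L4]=10
9. P1: store L1 := 46  bus=[BusRdX]  L1: P0=I P1=M  mem[L1]=40
10. P0: load  L2  bus=[BusRd]  L2: P0=S P1=S  mem[L2]=90
11. P0: store L4 := 29  bus=[-]  L4: P0=M P1=I  mem[L4]=10
12. P0: load  L0  bus=[-]  L0: P0=M P1=I  mem[L0]=25
13. P1: store L0 := 45  bus=[BusRdX,Flush]  L0: P0=I P1=M  mem[L0]=14
14. P1: load  L0  bus=[-]  L0: P0=I P1=M  mem[L0]=14
15. P1: load  L0  bus=[-]  L0: P0=I P1=M  mem[L0]=14
16. P1: load  L0  bus=[-]  L0: P0=I P1=M  mem[L0]=14
17. P1: load  L0  bus=[-]  L0: P0=I P1=M  mem[L0]=14
18. P1: load  L0  bus=[-]  L0: P0=I P1=M  mem[L0]=14
19. P0: load  L3  bus=[-]  L3: P0=E P1=I  mem[L3]=60
20. P1: load  L0  bus=[-]  L0: P0=I P1=M  mem[L0]=14
21. P0: store L0 := 7  bus=[BusRdX,Flush]  L0: P0=M P1=I  mem[L0]=45
22. P1: store L0 := 75  bus=[BusRdX,Flush]  L0: P0=I P1=M  mem[L0]=7
23. P0: store L0 := 61  bus=[BusRdX,Flush]  L0: P0=M P1=I  mem[L0]=75
24. P1: store L4 := 61  bus=[BusRdX,Flush]  L4: P0=I P1=M  mem[L4]=29
25. P1: load  L0  bus=[BusRd]  L0: P0=O P1=S  mem[L0]=75
26. P0: load  L4  bus=[BusRd]  L4: P0=S P1=O  mem[L4]=29
27. P1: store L1 := 91  bus=[-]  L1: P0=I P1=M  mem[L1]=40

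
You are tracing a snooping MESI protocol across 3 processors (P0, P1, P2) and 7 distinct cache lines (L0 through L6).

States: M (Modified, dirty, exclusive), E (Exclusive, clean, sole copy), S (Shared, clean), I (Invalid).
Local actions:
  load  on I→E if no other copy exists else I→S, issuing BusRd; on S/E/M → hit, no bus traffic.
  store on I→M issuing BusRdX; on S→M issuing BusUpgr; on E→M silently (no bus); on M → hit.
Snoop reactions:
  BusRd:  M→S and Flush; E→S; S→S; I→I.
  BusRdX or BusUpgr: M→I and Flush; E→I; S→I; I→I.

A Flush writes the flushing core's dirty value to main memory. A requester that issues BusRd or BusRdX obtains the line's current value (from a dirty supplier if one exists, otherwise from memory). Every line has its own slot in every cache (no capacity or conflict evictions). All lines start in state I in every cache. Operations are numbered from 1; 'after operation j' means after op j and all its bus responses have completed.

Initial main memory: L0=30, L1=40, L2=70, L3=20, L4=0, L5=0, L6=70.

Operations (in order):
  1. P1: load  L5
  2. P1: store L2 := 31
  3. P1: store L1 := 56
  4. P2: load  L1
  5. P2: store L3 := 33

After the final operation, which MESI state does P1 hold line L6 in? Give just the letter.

state = I

step 1: P1: load  L5  ⟶  IEI  (L5)  txn=BusRd  M[L5]=0
step 2: P1: store L2 := 31  ⟶  IMI  (L2)  txn=BusRdX  M[L2]=70
step 3: P1: store L1 := 56  ⟶  IMI  (L1)  txn=BusRdX  M[L1]=40
step 4: P2: load  L1  ⟶  ISS  (L1)  txn=BusRd+Flush  M[L1]=56
step 5: P2: store L3 := 33  ⟶  IIM  (L3)  txn=BusRdX  M[L3]=20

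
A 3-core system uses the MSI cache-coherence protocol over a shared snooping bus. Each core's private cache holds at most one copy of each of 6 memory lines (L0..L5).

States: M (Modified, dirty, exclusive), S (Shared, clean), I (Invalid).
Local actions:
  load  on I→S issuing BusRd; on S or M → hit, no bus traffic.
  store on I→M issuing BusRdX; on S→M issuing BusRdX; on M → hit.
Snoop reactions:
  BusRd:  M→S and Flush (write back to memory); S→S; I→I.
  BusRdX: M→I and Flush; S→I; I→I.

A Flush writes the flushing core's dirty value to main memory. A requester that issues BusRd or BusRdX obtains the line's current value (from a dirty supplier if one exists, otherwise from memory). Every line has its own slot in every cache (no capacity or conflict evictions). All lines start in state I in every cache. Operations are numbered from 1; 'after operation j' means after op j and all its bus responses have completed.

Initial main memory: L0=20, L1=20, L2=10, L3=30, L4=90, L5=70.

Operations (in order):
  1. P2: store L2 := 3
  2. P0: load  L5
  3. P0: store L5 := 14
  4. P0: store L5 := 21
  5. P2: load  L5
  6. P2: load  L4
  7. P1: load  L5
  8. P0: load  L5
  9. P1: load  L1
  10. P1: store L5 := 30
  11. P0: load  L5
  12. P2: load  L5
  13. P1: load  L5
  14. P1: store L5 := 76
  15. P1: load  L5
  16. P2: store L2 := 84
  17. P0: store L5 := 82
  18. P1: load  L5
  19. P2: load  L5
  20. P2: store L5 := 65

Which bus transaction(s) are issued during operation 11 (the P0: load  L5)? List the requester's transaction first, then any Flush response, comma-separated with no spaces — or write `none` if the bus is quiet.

bus = BusRd,Flush

1. P2: store L2 := 3  bus=[BusRdX]  L2: P0=I P1=I P2=M  mem[L2]=10
2. P0: load  L5  bus=[BusRd]  L5: P0=S P1=I P2=I  mem[L5]=70
3. P0: store L5 := 14  bus=[BusRdX]  L5: P0=M P1=I P2=I  mem[L5]=70
4. P0: store L5 := 21  bus=[-]  L5: P0=M P1=I P2=I  mem[L5]=70
5. P2: load  L5  bus=[BusRd,Flush]  L5: P0=S P1=I P2=S  mem[L5]=21
6. P2: load  L4  bus=[BusRd]  L4: P0=I P1=I P2=S  mem[L4]=90
7. P1: load  L5  bus=[BusRd]  L5: P0=S P1=S P2=S  mem[L5]=21
8. P0: load  L5  bus=[-]  L5: P0=S P1=S P2=S  mem[L5]=21
9. P1: load  L1  bus=[BusRd]  L1: P0=I P1=S P2=I  mem[L1]=20
10. P1: store L5 := 30  bus=[BusRdX]  L5: P0=I P1=M P2=I  mem[L5]=21
11. P0: load  L5  bus=[BusRd,Flush]  L5: P0=S P1=S P2=I  mem[L5]=30
12. P2: load  L5  bus=[BusRd]  L5: P0=S P1=S P2=S  mem[L5]=30
13. P1: load  L5  bus=[-]  L5: P0=S P1=S P2=S  mem[L5]=30
14. P1: store L5 := 76  bus=[BusRdX]  L5: P0=I P1=M P2=I  mem[L5]=30
15. P1: load  L5  bus=[-]  L5: P0=I P1=M P2=I  mem[L5]=30
16. P2: store L2 := 84  bus=[-]  L2: P0=I P1=I P2=M  mem[L2]=10
17. P0: store L5 := 82  bus=[BusRdX,Flush]  L5: P0=M P1=I P2=I  mem[L5]=76
18. P1: load  L5  bus=[BusRd,Flush]  L5: P0=S P1=S P2=I  mem[L5]=82
19. P2: load  L5  bus=[BusRd]  L5: P0=S P1=S P2=S  mem[L5]=82
20. P2: store L5 := 65  bus=[BusRdX]  L5: P0=I P1=I P2=M  mem[L5]=82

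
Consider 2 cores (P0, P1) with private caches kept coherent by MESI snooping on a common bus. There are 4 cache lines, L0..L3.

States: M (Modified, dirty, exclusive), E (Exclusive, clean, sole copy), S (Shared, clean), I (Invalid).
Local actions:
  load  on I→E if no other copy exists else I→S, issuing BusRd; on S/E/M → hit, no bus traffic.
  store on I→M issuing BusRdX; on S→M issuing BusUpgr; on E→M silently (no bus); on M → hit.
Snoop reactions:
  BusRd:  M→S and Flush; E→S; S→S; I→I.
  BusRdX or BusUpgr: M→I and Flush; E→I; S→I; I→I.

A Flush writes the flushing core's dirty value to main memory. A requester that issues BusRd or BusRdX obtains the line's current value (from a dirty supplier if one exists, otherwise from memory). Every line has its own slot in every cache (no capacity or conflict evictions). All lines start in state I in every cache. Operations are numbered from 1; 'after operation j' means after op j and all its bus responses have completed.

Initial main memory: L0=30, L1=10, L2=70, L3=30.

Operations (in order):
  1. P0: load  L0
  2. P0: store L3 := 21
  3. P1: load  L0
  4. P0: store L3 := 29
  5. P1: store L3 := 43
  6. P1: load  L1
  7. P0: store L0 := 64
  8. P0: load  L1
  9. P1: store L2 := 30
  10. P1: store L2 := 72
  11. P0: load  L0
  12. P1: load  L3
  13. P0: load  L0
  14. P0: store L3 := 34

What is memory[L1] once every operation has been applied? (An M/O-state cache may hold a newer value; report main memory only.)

step 1: P0: load  L0  ⟶  EI  (L0)  txn=BusRd  M[L0]=30
step 2: P0: store L3 := 21  ⟶  MI  (L3)  txn=BusRdX  M[L3]=30
step 3: P1: load  L0  ⟶  SS  (L0)  txn=BusRd  M[L0]=30
step 4: P0: store L3 := 29  ⟶  MI  (L3)  txn=∅  M[L3]=30
step 5: P1: store L3 := 43  ⟶  IM  (L3)  txn=BusRdX+Flush  M[L3]=29
step 6: P1: load  L1  ⟶  IE  (L1)  txn=BusRd  M[L1]=10
step 7: P0: store L0 := 64  ⟶  MI  (L0)  txn=BusUpgr  M[L0]=30
step 8: P0: load  L1  ⟶  SS  (L1)  txn=BusRd  M[L1]=10
step 9: P1: store L2 := 30  ⟶  IM  (L2)  txn=BusRdX  M[L2]=70
step 10: P1: store L2 := 72  ⟶  IM  (L2)  txn=∅  M[L2]=70
step 11: P0: load  L0  ⟶  MI  (L0)  txn=∅  M[L0]=30
step 12: P1: load  L3  ⟶  IM  (L3)  txn=∅  M[L3]=29
step 13: P0: load  L0  ⟶  MI  (L0)  txn=∅  M[L0]=30
step 14: P0: store L3 := 34  ⟶  MI  (L3)  txn=BusRdX+Flush  M[L3]=43

memory[L1] = 10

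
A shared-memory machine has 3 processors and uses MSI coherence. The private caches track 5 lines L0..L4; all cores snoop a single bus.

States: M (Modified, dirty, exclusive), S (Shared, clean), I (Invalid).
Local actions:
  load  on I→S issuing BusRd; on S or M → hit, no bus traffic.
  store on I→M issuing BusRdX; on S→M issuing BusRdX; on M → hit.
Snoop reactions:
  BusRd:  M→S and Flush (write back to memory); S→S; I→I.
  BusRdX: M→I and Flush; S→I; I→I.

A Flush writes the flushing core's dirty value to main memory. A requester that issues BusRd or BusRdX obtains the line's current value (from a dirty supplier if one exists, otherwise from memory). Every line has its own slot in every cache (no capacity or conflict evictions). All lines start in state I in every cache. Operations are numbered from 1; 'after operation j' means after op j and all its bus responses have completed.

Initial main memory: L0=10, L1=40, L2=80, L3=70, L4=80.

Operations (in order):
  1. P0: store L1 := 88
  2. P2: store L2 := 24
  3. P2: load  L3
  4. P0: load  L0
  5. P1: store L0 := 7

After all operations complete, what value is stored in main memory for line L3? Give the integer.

[1] P0: store L1 := 88 | P0:M(88), P1:I, P2:I | bus: BusRdX
[2] P2: store L2 := 24 | P0:I, P1:I, P2:M(24) | bus: BusRdX
[3] P2: load  L3 | P0:I, P1:I, P2:S(70) | bus: BusRd
[4] P0: load  L0 | P0:S(10), P1:I, P2:I | bus: BusRd
[5] P1: store L0 := 7 | P0:I, P1:M(7), P2:I | bus: BusRdX

memory[L3] = 70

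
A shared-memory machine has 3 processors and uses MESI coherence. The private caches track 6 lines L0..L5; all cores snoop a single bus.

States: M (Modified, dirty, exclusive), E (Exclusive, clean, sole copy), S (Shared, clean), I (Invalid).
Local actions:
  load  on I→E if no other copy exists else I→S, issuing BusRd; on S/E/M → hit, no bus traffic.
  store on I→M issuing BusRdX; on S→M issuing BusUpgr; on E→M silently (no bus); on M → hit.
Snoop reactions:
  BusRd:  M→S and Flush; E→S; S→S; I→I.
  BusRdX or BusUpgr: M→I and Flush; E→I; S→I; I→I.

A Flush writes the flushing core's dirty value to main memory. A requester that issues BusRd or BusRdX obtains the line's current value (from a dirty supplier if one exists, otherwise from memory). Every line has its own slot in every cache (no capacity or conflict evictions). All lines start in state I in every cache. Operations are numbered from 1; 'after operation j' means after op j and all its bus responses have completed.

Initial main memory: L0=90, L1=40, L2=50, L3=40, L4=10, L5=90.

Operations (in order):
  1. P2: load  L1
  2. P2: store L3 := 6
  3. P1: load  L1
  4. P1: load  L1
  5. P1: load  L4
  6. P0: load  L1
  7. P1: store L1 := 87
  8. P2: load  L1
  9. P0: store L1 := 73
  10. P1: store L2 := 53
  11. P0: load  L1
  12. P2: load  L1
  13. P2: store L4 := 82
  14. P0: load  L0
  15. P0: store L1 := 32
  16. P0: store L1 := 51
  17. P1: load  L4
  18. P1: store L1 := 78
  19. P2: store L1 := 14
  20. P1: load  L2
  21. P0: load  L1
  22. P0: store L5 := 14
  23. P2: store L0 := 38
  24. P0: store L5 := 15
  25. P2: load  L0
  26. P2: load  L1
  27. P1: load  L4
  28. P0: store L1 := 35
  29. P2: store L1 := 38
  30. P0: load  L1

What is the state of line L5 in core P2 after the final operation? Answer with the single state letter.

state = I

step 1: P2: load  L1  ⟶  IIE  (L1)  txn=BusRd  M[L1]=40
step 2: P2: store L3 := 6  ⟶  IIM  (L3)  txn=BusRdX  M[L3]=40
step 3: P1: load  L1  ⟶  ISS  (L1)  txn=BusRd  M[L1]=40
step 4: P1: load  L1  ⟶  ISS  (L1)  txn=∅  M[L1]=40
step 5: P1: load  L4  ⟶  IEI  (L4)  txn=BusRd  M[L4]=10
step 6: P0: load  L1  ⟶  SSS  (L1)  txn=BusRd  M[L1]=40
step 7: P1: store L1 := 87  ⟶  IMI  (L1)  txn=BusUpgr  M[L1]=40
step 8: P2: load  L1  ⟶  ISS  (L1)  txn=BusRd+Flush  M[L1]=87
step 9: P0: store L1 := 73  ⟶  MII  (L1)  txn=BusRdX  M[L1]=87
step 10: P1: store L2 := 53  ⟶  IMI  (L2)  txn=BusRdX  M[L2]=50
step 11: P0: load  L1  ⟶  MII  (L1)  txn=∅  M[L1]=87
step 12: P2: load  L1  ⟶  SIS  (L1)  txn=BusRd+Flush  M[L1]=73
step 13: P2: store L4 := 82  ⟶  IIM  (L4)  txn=BusRdX  M[L4]=10
step 14: P0: load  L0  ⟶  EII  (L0)  txn=BusRd  M[L0]=90
step 15: P0: store L1 := 32  ⟶  MII  (L1)  txn=BusUpgr  M[L1]=73
step 16: P0: store L1 := 51  ⟶  MII  (L1)  txn=∅  M[L1]=73
step 17: P1: load  L4  ⟶  ISS  (L4)  txn=BusRd+Flush  M[L4]=82
step 18: P1: store L1 := 78  ⟶  IMI  (L1)  txn=BusRdX+Flush  M[L1]=51
step 19: P2: store L1 := 14  ⟶  IIM  (L1)  txn=BusRdX+Flush  M[L1]=78
step 20: P1: load  L2  ⟶  IMI  (L2)  txn=∅  M[L2]=50
step 21: P0: load  L1  ⟶  SIS  (L1)  txn=BusRd+Flush  M[L1]=14
step 22: P0: store L5 := 14  ⟶  MII  (L5)  txn=BusRdX  M[L5]=90
step 23: P2: store L0 := 38  ⟶  IIM  (L0)  txn=BusRdX  M[L0]=90
step 24: P0: store L5 := 15  ⟶  MII  (L5)  txn=∅  M[L5]=90
step 25: P2: load  L0  ⟶  IIM  (L0)  txn=∅  M[L0]=90
step 26: P2: load  L1  ⟶  SIS  (L1)  txn=∅  M[L1]=14
step 27: P1: load  L4  ⟶  ISS  (L4)  txn=∅  M[L4]=82
step 28: P0: store L1 := 35  ⟶  MII  (L1)  txn=BusUpgr  M[L1]=14
step 29: P2: store L1 := 38  ⟶  IIM  (L1)  txn=BusRdX+Flush  M[L1]=35
step 30: P0: load  L1  ⟶  SIS  (L1)  txn=BusRd+Flush  M[L1]=38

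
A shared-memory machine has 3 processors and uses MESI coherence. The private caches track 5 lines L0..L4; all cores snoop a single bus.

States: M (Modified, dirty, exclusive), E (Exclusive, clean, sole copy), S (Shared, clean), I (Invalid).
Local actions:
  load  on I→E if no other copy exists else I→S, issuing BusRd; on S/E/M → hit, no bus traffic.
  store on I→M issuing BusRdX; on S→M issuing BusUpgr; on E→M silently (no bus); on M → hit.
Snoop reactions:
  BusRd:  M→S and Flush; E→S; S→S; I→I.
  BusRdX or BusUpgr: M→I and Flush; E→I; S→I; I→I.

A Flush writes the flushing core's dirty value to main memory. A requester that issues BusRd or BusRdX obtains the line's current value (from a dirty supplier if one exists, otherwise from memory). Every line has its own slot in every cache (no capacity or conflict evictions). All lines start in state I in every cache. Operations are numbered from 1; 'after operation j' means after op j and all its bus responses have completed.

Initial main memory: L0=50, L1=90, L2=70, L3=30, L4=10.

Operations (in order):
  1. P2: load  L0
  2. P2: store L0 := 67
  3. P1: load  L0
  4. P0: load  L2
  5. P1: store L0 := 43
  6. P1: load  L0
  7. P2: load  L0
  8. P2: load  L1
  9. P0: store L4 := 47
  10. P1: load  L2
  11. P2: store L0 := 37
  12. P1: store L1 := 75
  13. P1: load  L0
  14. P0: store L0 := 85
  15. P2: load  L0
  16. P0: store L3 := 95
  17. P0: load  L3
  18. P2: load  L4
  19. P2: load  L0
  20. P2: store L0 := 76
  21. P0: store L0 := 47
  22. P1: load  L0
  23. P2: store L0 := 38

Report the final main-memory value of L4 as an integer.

1. P2: load  L0  bus=[BusRd]  L0: P0=I P1=I P2=E  mem[L0]=50
2. P2: store L0 := 67  bus=[-]  L0: P0=I P1=I P2=M  mem[L0]=50
3. P1: load  L0  bus=[BusRd,Flush]  L0: P0=I P1=S P2=S  mem[L0]=67
4. P0: load  L2  bus=[BusRd]  L2: P0=E P1=I P2=I  mem[L2]=70
5. P1: store L0 := 43  bus=[BusUpgr]  L0: P0=I P1=M P2=I  mem[L0]=67
6. P1: load  L0  bus=[-]  L0: P0=I P1=M P2=I  mem[L0]=67
7. P2: load  L0  bus=[BusRd,Flush]  L0: P0=I P1=S P2=S  mem[L0]=43
8. P2: load  L1  bus=[BusRd]  L1: P0=I P1=I P2=E  mem[L1]=90
9. P0: store L4 := 47  bus=[BusRdX]  L4: P0=M P1=I P2=I  mem[L4]=10
10. P1: load  L2  bus=[BusRd]  L2: P0=S P1=S P2=I  mem[L2]=70
11. P2: store L0 := 37  bus=[BusUpgr]  L0: P0=I P1=I P2=M  mem[L0]=43
12. P1: store L1 := 75  bus=[BusRdX]  L1: P0=I P1=M P2=I  mem[L1]=90
13. P1: load  L0  bus=[BusRd,Flush]  L0: P0=I P1=S P2=S  mem[L0]=37
14. P0: store L0 := 85  bus=[BusRdX]  L0: P0=M P1=I P2=I  mem[L0]=37
15. P2: load  L0  bus=[BusRd,Flush]  L0: P0=S P1=I P2=S  mem[L0]=85
16. P0: store L3 := 95  bus=[BusRdX]  L3: P0=M P1=I P2=I  mem[L3]=30
17. P0: load  L3  bus=[-]  L3: P0=M P1=I P2=I  mem[L3]=30
18. P2: load  L4  bus=[BusRd,Flush]  L4: P0=S P1=I P2=S  mem[L4]=47
19. P2: load  L0  bus=[-]  L0: P0=S P1=I P2=S  mem[L0]=85
20. P2: store L0 := 76  bus=[BusUpgr]  L0: P0=I P1=I P2=M  mem[L0]=85
21. P0: store L0 := 47  bus=[BusRdX,Flush]  L0: P0=M P1=I P2=I  mem[L0]=76
22. P1: load  L0  bus=[BusRd,Flush]  L0: P0=S P1=S P2=I  mem[L0]=47
23. P2: store L0 := 38  bus=[BusRdX]  L0: P0=I P1=I P2=M  mem[L0]=47

memory[L4] = 47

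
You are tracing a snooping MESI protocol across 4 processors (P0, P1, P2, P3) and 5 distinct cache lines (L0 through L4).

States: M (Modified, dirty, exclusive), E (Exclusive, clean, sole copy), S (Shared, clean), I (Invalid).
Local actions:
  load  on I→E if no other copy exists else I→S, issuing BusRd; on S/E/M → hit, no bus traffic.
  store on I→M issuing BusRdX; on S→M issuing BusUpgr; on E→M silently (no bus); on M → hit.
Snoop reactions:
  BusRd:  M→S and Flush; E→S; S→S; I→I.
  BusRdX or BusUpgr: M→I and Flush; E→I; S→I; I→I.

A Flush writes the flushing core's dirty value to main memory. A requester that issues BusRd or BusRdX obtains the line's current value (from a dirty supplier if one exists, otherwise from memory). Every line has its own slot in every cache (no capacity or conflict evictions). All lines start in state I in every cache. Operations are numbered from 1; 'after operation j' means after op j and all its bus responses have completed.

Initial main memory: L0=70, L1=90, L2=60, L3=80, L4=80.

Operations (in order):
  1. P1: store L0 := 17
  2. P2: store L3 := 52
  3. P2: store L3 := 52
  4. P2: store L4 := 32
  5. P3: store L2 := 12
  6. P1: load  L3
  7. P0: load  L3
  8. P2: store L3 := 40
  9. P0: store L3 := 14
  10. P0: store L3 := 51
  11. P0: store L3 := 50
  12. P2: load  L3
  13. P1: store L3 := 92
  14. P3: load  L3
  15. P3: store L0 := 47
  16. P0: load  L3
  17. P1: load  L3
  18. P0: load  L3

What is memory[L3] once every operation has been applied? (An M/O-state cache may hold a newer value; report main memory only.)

  op1 P1: store L0 := 17 → I/M/I/I on L0; bus BusRdX; mem=70
  op2 P2: store L3 := 52 → I/I/M/I on L3; bus BusRdX; mem=80
  op3 P2: store L3 := 52 → I/I/M/I on L3; bus (none); mem=80
  op4 P2: store L4 := 32 → I/I/M/I on L4; bus BusRdX; mem=80
  op5 P3: store L2 := 12 → I/I/I/M on L2; bus BusRdX; mem=60
  op6 P1: load  L3 → I/S/S/I on L3; bus BusRd Flush; mem=52
  op7 P0: load  L3 → S/S/S/I on L3; bus BusRd; mem=52
  op8 P2: store L3 := 40 → I/I/M/I on L3; bus BusUpgr; mem=52
  op9 P0: store L3 := 14 → M/I/I/I on L3; bus BusRdX Flush; mem=40
  op10 P0: store L3 := 51 → M/I/I/I on L3; bus (none); mem=40
  op11 P0: store L3 := 50 → M/I/I/I on L3; bus (none); mem=40
  op12 P2: load  L3 → S/I/S/I on L3; bus BusRd Flush; mem=50
  op13 P1: store L3 := 92 → I/M/I/I on L3; bus BusRdX; mem=50
  op14 P3: load  L3 → I/S/I/S on L3; bus BusRd Flush; mem=92
  op15 P3: store L0 := 47 → I/I/I/M on L0; bus BusRdX Flush; mem=17
  op16 P0: load  L3 → S/S/I/S on L3; bus BusRd; mem=92
  op17 P1: load  L3 → S/S/I/S on L3; bus (none); mem=92
  op18 P0: load  L3 → S/S/I/S on L3; bus (none); mem=92

memory[L3] = 92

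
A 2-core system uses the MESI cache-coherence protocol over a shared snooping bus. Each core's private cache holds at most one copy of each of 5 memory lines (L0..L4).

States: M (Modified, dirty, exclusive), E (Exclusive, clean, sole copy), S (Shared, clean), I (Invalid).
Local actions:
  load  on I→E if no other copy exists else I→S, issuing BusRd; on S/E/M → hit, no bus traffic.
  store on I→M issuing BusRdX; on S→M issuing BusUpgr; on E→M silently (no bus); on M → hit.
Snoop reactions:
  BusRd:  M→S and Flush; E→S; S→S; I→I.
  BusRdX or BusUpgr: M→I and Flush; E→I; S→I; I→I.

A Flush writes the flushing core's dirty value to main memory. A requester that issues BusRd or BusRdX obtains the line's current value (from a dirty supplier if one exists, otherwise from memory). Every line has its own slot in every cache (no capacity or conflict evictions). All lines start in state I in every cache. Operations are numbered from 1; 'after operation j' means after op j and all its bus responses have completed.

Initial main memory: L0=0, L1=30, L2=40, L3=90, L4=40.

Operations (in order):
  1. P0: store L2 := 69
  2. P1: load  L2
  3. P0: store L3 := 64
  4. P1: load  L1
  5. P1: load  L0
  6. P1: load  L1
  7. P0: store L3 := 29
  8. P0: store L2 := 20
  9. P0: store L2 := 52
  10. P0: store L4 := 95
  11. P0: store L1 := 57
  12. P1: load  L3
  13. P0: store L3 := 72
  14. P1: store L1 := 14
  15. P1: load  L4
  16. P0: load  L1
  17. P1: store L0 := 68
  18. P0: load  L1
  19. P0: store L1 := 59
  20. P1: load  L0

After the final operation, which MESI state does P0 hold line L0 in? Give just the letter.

state = I

1. P0: store L2 := 69  bus=[BusRdX]  L2: P0=M P1=I  mem[L2]=40
2. P1: load  L2  bus=[BusRd,Flush]  L2: P0=S P1=S  mem[L2]=69
3. P0: store L3 := 64  bus=[BusRdX]  L3: P0=M P1=I  mem[L3]=90
4. P1: load  L1  bus=[BusRd]  L1: P0=I P1=E  mem[L1]=30
5. P1: load  L0  bus=[BusRd]  L0: P0=I P1=E  mem[L0]=0
6. P1: load  L1  bus=[-]  L1: P0=I P1=E  mem[L1]=30
7. P0: store L3 := 29  bus=[-]  L3: P0=M P1=I  mem[L3]=90
8. P0: store L2 := 20  bus=[BusUpgr]  L2: P0=M P1=I  mem[L2]=69
9. P0: store L2 := 52  bus=[-]  L2: P0=M P1=I  mem[L2]=69
10. P0: store L4 := 95  bus=[BusRdX]  L4: P0=M P1=I  mem[L4]=40
11. P0: store L1 := 57  bus=[BusRdX]  L1: P0=M P1=I  mem[L1]=30
12. P1: load  L3  bus=[BusRd,Flush]  L3: P0=S P1=S  mem[L3]=29
13. P0: store L3 := 72  bus=[BusUpgr]  L3: P0=M P1=I  mem[L3]=29
14. P1: store L1 := 14  bus=[BusRdX,Flush]  L1: P0=I P1=M  mem[L1]=57
15. P1: load  L4  bus=[BusRd,Flush]  L4: P0=S P1=S  mem[L4]=95
16. P0: load  L1  bus=[BusRd,Flush]  L1: P0=S P1=S  mem[L1]=14
17. P1: store L0 := 68  bus=[-]  L0: P0=I P1=M  mem[L0]=0
18. P0: load  L1  bus=[-]  L1: P0=S P1=S  mem[L1]=14
19. P0: store L1 := 59  bus=[BusUpgr]  L1: P0=M P1=I  mem[L1]=14
20. P1: load  L0  bus=[-]  L0: P0=I P1=M  mem[L0]=0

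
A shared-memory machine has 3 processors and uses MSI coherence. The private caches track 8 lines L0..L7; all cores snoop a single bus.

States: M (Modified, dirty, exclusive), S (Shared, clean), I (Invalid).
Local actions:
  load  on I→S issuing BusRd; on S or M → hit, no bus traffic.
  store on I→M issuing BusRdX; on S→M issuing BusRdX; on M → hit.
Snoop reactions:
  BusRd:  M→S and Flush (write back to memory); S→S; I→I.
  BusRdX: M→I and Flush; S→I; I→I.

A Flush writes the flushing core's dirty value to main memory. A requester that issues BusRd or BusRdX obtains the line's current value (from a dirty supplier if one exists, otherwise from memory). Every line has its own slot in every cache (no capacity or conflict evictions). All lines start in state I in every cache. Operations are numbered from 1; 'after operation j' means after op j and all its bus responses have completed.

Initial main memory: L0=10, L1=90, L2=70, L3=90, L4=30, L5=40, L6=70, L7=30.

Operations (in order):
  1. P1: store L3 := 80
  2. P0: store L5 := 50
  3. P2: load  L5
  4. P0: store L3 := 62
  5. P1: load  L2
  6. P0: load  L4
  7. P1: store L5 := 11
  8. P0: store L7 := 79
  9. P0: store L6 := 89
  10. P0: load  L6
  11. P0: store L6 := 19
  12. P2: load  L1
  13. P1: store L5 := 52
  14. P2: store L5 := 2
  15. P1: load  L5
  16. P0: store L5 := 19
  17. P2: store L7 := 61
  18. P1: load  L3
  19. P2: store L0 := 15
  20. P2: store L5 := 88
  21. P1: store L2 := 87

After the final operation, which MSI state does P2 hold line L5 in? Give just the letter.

state = M

[1] P1: store L3 := 80 | P0:I, P1:M(80), P2:I | bus: BusRdX
[2] P0: store L5 := 50 | P0:M(50), P1:I, P2:I | bus: BusRdX
[3] P2: load  L5 | P0:S(50), P1:I, P2:S(50) | bus: BusRd,Flush
[4] P0: store L3 := 62 | P0:M(62), P1:I, P2:I | bus: BusRdX,Flush
[5] P1: load  L2 | P0:I, P1:S(70), P2:I | bus: BusRd
[6] P0: load  L4 | P0:S(30), P1:I, P2:I | bus: BusRd
[7] P1: store L5 := 11 | P0:I, P1:M(11), P2:I | bus: BusRdX
[8] P0: store L7 := 79 | P0:M(79), P1:I, P2:I | bus: BusRdX
[9] P0: store L6 := 89 | P0:M(89), P1:I, P2:I | bus: BusRdX
[10] P0: load  L6 | P0:M(89), P1:I, P2:I | bus: none
[11] P0: store L6 := 19 | P0:M(19), P1:I, P2:I | bus: none
[12] P2: load  L1 | P0:I, P1:I, P2:S(90) | bus: BusRd
[13] P1: store L5 := 52 | P0:I, P1:M(52), P2:I | bus: none
[14] P2: store L5 := 2 | P0:I, P1:I, P2:M(2) | bus: BusRdX,Flush
[15] P1: load  L5 | P0:I, P1:S(2), P2:S(2) | bus: BusRd,Flush
[16] P0: store L5 := 19 | P0:M(19), P1:I, P2:I | bus: BusRdX
[17] P2: store L7 := 61 | P0:I, P1:I, P2:M(61) | bus: BusRdX,Flush
[18] P1: load  L3 | P0:S(62), P1:S(62), P2:I | bus: BusRd,Flush
[19] P2: store L0 := 15 | P0:I, P1:I, P2:M(15) | bus: BusRdX
[20] P2: store L5 := 88 | P0:I, P1:I, P2:M(88) | bus: BusRdX,Flush
[21] P1: store L2 := 87 | P0:I, P1:M(87), P2:I | bus: BusRdX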